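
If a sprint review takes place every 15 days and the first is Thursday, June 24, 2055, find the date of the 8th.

The 8th occurrence is 7 intervals after the first: 7 × 15 = 105 days after June 24, 2055.
June has 30 days — 6 days to the end of June leaves 99.
July has 31 days (68 left).
August has 31 days (37 left).
September has 30 days (7 left).
7 days into October → October 7, 2055.

October 7, 2055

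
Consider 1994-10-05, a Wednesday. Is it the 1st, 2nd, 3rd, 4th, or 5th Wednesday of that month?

Day 5 falls in week ⌈5/7⌉ of the month.
Days 1–7 hold the 1st Wednesday, 8–14 the 2nd, 15–21 the 3rd, 22–28 the 4th, 29–31 the 5th.
5 is in the range for the 1st.

1st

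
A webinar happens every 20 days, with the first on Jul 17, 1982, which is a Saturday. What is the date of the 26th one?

The 26th occurrence is 25 intervals after the first: 25 × 20 = 500 days after Jul 17, 1982.
Jul has 31 days — 14 days to the end of Jul leaves 486.
From end of Jul to end of 1982 is 153 days (333 left).
Jan has 31 days (302 left).
Feb has 28 days (274 left).
Mar has 31 days (243 left).
Apr has 30 days (213 left).
May has 31 days (182 left).
Jun has 30 days (152 left).
Jul has 31 days (121 left).
Aug has 31 days (90 left).
Sep has 30 days (60 left).
Oct has 31 days (29 left).
29 days into Nov → Nov 29, 1983.

Nov 29, 1983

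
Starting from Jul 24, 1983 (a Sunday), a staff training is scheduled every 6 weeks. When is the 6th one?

The 6th occurrence is 5 intervals after the first: 5 × 42 = 210 days after Jul 24, 1983.
Jul has 31 days — 7 days to the end of Jul leaves 203.
Aug has 31 days (172 left).
Sep has 30 days (142 left).
Oct has 31 days (111 left).
Nov has 30 days (81 left).
Dec has 31 days (50 left).
Jan has 31 days (19 left).
19 days into Feb → Feb 19, 1984.

Feb 19, 1984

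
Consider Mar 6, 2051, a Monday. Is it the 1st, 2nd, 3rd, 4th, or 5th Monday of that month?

1st

Day 6 falls in week ⌈6/7⌉ of the month.
Days 1–7 hold the 1st Monday, 8–14 the 2nd, 15–21 the 3rd, 22–28 the 4th, 29–31 the 5th.
6 is in the range for the 1st.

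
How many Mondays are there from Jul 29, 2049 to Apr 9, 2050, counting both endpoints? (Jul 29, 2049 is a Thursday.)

36

Jul 29, 2049 is a Thursday; the first Monday on or after it is Aug 2, 2049 (4 days later).
From Aug 2, 2049 to Apr 9, 2050: 29 + 30 + 31 + 30 + 31 + 31 + 28 + 31 + 9 = 250 days (rest of Aug, Sep, Oct, Nov, Dec, Jan, Feb, Mar, Apr).
250 ÷ 7 = 35 full weeks with remainder 5, so 35 more Mondays after the first → 36.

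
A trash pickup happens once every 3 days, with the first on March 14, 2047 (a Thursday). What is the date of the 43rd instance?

The 43rd occurrence is 42 intervals after the first: 42 × 3 = 126 days after March 14, 2047.
March has 31 days — 17 days to the end of March leaves 109.
April has 30 days (79 left).
May has 31 days (48 left).
June has 30 days (18 left).
18 days into July → July 18, 2047.

July 18, 2047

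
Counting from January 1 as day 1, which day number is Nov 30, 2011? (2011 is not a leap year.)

334

Days in months before Nov: 31 + 28 + 31 + 30 + 31 + 30 + 31 + 31 + 30 + 31 = 304.
Plus 30 days into Nov → day 334.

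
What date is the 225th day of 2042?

2042-08-13

January has 31 days (225 − 31 = 194 remain).
February has 28 days (194 − 28 = 166 remain).
March has 31 days (166 − 31 = 135 remain).
April has 30 days (135 − 30 = 105 remain).
May has 31 days (105 − 31 = 74 remain).
June has 30 days (74 − 30 = 44 remain).
July has 31 days (44 − 31 = 13 remain).
13 into August → August 13.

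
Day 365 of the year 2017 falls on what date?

December 31, 2017

January has 31 days (365 − 31 = 334 remain).
February has 28 days (334 − 28 = 306 remain).
March has 31 days (306 − 31 = 275 remain).
April has 30 days (275 − 30 = 245 remain).
May has 31 days (245 − 31 = 214 remain).
June has 30 days (214 − 30 = 184 remain).
July has 31 days (184 − 31 = 153 remain).
August has 31 days (153 − 31 = 122 remain).
September has 30 days (122 − 30 = 92 remain).
October has 31 days (92 − 31 = 61 remain).
November has 30 days (61 − 30 = 31 remain).
31 into December → December 31.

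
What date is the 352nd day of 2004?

Dec 17, 2004

Jan has 31 days (352 − 31 = 321 remain).
Feb has 29 days (321 − 29 = 292 remain).
Mar has 31 days (292 − 31 = 261 remain).
Apr has 30 days (261 − 30 = 231 remain).
May has 31 days (231 − 31 = 200 remain).
Jun has 30 days (200 − 30 = 170 remain).
Jul has 31 days (170 − 31 = 139 remain).
Aug has 31 days (139 − 31 = 108 remain).
Sep has 30 days (108 − 30 = 78 remain).
Oct has 31 days (78 − 31 = 47 remain).
Nov has 30 days (47 − 30 = 17 remain).
17 into Dec → Dec 17.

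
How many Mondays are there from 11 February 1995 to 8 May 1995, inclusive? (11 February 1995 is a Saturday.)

13

11 February 1995 is a Saturday; the first Monday on or after it is 13 February 1995 (2 days later).
From 13 February 1995 to 8 May 1995: 15 + 31 + 30 + 8 = 84 days (rest of February, March, April, May).
84 ÷ 7 = 12 full weeks with remainder 0, so 12 more Mondays after the first → 13.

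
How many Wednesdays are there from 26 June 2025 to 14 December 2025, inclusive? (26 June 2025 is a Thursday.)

26 June 2025 is a Thursday; the first Wednesday on or after it is 2 July 2025 (6 days later).
From 2 July 2025 to 14 December 2025: 29 + 31 + 30 + 31 + 30 + 14 = 165 days (rest of July, August, September, October, November, December).
165 ÷ 7 = 23 full weeks with remainder 4, so 23 more Wednesdays after the first → 24.

24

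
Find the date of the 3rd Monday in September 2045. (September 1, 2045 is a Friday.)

18 September 2045

September 2045 begins on a Friday, so the first Monday is September 4 (3 days later).
The 3rd Monday is 2 weeks later: 4 + 14 = 18.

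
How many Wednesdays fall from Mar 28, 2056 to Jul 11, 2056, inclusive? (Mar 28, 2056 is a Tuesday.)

15

Mar 28, 2056 is a Tuesday; the first Wednesday on or after it is Mar 29, 2056 (1 day later).
From Mar 29, 2056 to Jul 11, 2056: 2 + 30 + 31 + 30 + 11 = 104 days (rest of Mar, Apr, May, Jun, Jul).
104 ÷ 7 = 14 full weeks with remainder 6, so 14 more Wednesdays after the first → 15.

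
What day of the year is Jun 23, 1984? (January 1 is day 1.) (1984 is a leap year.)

175

Days in months before Jun: 31 + 29 + 31 + 30 + 31 = 152.
Plus 23 days into Jun → day 175.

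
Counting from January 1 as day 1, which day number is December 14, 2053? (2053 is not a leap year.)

348

Days in months before December: 31 + 28 + 31 + 30 + 31 + 30 + 31 + 31 + 30 + 31 + 30 = 334.
Plus 14 days into December → day 348.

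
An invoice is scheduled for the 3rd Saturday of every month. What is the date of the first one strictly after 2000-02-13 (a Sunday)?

2000-02-19

February 2000 starts on a Tuesday; its first Saturday is the 5th, so the 3rd Saturday is the 19th — 2000-02-19.
2000-02-19 is after 2000-02-13, so that is the next one.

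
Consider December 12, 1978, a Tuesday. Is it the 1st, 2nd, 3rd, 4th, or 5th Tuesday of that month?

2nd

Day 12 falls in week ⌈12/7⌉ of the month.
Days 1–7 hold the 1st Tuesday, 8–14 the 2nd, 15–21 the 3rd, 22–28 the 4th, 29–31 the 5th.
12 is in the range for the 2nd.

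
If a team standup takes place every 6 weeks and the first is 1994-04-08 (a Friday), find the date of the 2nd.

The 2nd occurrence is 1 interval after the first: 1 × 42 = 42 days after 1994-04-08.
April has 30 days — 22 days to the end of April leaves 20.
20 days into May → 1994-05-20.

1994-05-20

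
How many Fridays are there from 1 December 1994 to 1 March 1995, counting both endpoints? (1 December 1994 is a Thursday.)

13

1 December 1994 is a Thursday; the first Friday on or after it is 2 December 1994 (1 day later).
From 2 December 1994 to 1 March 1995: 29 + 31 + 28 + 1 = 89 days (rest of December, January, February, March).
89 ÷ 7 = 12 full weeks with remainder 5, so 12 more Fridays after the first → 13.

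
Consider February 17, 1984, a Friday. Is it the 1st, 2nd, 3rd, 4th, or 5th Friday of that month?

3rd

Day 17 falls in week ⌈17/7⌉ of the month.
Days 1–7 hold the 1st Friday, 8–14 the 2nd, 15–21 the 3rd, 22–28 the 4th, 29–31 the 5th.
17 is in the range for the 3rd.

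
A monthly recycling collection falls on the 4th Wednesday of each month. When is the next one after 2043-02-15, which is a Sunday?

2043-02-25

February 2043 starts on a Sunday; its first Wednesday is the 4th, so the 4th Wednesday is the 25th — 2043-02-25.
2043-02-25 is after 2043-02-15, so that is the next one.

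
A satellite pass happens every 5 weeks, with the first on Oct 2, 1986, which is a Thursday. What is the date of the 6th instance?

Mar 26, 1987

The 6th occurrence is 5 intervals after the first: 5 × 35 = 175 days after Oct 2, 1986.
Oct has 31 days — 29 days to the end of Oct leaves 146.
Nov has 30 days (116 left).
Dec has 31 days (85 left).
Jan has 31 days (54 left).
Feb has 28 days (26 left).
26 days into Mar → Mar 26, 1987.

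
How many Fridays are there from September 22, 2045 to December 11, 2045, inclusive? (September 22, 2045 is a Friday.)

September 22, 2045 is a Friday; the first Friday on or after it is September 22, 2045.
From September 22, 2045 to December 11, 2045: 8 + 31 + 30 + 11 = 80 days (rest of September, October, November, December).
80 ÷ 7 = 11 full weeks with remainder 3, so 11 more Fridays after the first → 12.

12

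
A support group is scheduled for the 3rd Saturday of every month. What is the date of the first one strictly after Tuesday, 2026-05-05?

May 2026 starts on a Friday; its first Saturday is the 2nd, so the 3rd Saturday is the 16th — 2026-05-16.
2026-05-16 is after 2026-05-05, so that is the next one.

2026-05-16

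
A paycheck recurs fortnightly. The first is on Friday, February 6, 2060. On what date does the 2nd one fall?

The 2nd occurrence is 1 interval after the first: 1 × 14 = 14 days after February 6, 2060.
14 days later is February 20, 2060.

February 20, 2060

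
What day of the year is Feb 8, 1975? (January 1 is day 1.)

39

Days in months before Feb: 31 = 31.
Plus 8 days into Feb → day 39.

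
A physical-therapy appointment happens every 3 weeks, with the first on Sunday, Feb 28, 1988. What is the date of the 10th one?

The 10th occurrence is 9 intervals after the first: 9 × 21 = 189 days after Feb 28, 1988.
Feb has 29 days — 1 day to the end of Feb leaves 188.
Mar has 31 days (157 left).
Apr has 30 days (127 left).
May has 31 days (96 left).
Jun has 30 days (66 left).
Jul has 31 days (35 left).
Aug has 31 days (4 left).
4 days into Sep → Sep 4, 1988.

Sep 4, 1988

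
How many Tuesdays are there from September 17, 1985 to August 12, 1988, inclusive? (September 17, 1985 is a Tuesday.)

September 17, 1985 is a Tuesday; the first Tuesday on or after it is September 17, 1985.
From September 17, 1985 to August 12, 1988: 105 + 365 + 365 + 225 = 1060 days (rest of 1985, 1986, 1987, to August 12, 1988 in 1988).
1060 ÷ 7 = 151 full weeks with remainder 3, so 151 more Tuesdays after the first → 152.

152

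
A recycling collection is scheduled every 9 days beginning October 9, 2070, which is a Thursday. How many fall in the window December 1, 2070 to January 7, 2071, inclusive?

Occurrences land 9·i days after October 9, 2070 for i = 0, 1, 2, …
December 1, 2070 is 53 days after the start; 53 ÷ 9 = 5 remainder 8; since the remainder is 8, round up to i = 6. First occurrence in the window: #7 on December 2, 2070 (6×9 = 54 days in).
January 7, 2071 is 90 days after the start; 90 ÷ 9 = 10 remainder 0. Last occurrence in the window: #11 on January 7, 2071.
Occurrences #7 through #11: 5 in total.

5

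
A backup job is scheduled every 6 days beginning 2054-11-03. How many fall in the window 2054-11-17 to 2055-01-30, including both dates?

12

Occurrences land 6·i days after 2054-11-03 for i = 0, 1, 2, …
2054-11-17 is 14 days after the start; 14 ÷ 6 = 2 remainder 2; since the remainder is 2, round up to i = 3. First occurrence in the window: #4 on 2054-11-21 (3×6 = 18 days in).
2055-01-30 is 88 days after the start; 88 ÷ 6 = 14 remainder 4. Last occurrence in the window: #15 on 2055-01-26.
Occurrences #4 through #15: 12 in total.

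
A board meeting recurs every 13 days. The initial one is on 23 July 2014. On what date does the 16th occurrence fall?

The 16th occurrence is 15 intervals after the first: 15 × 13 = 195 days after 23 July 2014.
July has 31 days — 8 days to the end of July leaves 187.
August has 31 days (156 left).
September has 30 days (126 left).
October has 31 days (95 left).
November has 30 days (65 left).
December has 31 days (34 left).
January has 31 days (3 left).
3 days into February → 3 February 2015.

3 February 2015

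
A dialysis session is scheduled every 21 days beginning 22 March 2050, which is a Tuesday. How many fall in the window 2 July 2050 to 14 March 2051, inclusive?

13

Occurrences land 21·i days after 22 March 2050 for i = 0, 1, 2, …
2 July 2050 is 102 days after the start; 102 ÷ 21 = 4 remainder 18; since the remainder is 18, round up to i = 5. First occurrence in the window: #6 on 5 July 2050 (5×21 = 105 days in).
14 March 2051 is 357 days after the start; 357 ÷ 21 = 17 remainder 0. Last occurrence in the window: #18 on 14 March 2051.
Occurrences #6 through #18: 13 in total.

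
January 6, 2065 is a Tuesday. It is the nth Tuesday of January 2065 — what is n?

1st

Day 6 falls in week ⌈6/7⌉ of the month.
Days 1–7 hold the 1st Tuesday, 8–14 the 2nd, 15–21 the 3rd, 22–28 the 4th, 29–31 the 5th.
6 is in the range for the 1st.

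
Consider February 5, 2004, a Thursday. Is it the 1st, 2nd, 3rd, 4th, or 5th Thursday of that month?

Day 5 falls in week ⌈5/7⌉ of the month.
Days 1–7 hold the 1st Thursday, 8–14 the 2nd, 15–21 the 3rd, 22–28 the 4th, 29–31 the 5th.
5 is in the range for the 1st.

1st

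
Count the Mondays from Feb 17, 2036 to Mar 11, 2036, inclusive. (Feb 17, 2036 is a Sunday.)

4

Feb 17, 2036 is a Sunday; the first Monday on or after it is Feb 18, 2036 (1 day later).
From Feb 18, 2036 to Mar 11, 2036: 11 + 11 = 22 days (rest of Feb, Mar).
22 ÷ 7 = 3 full weeks with remainder 1, so 3 more Mondays after the first → 4.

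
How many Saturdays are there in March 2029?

5

1 March 2029 is a Thursday; the first Saturday on or after it is 3 March 2029 (2 days later).
From 3 March 2029 to 31 March 2029 is 31 − 3 = 28 days.
28 ÷ 7 = 4 full weeks with remainder 0, so 4 more Saturdays after the first → 5.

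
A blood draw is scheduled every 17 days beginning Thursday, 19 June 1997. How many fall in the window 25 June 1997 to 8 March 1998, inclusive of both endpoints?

15

Occurrences land 17·i days after 19 June 1997 for i = 0, 1, 2, …
25 June 1997 is 6 days after the start; 6 ÷ 17 = 0 remainder 6; since the remainder is 6, round up to i = 1. First occurrence in the window: #2 on 6 July 1997 (1×17 = 17 days in).
8 March 1998 is 262 days after the start; 262 ÷ 17 = 15 remainder 7. Last occurrence in the window: #16 on 1 March 1998.
Occurrences #2 through #16: 15 in total.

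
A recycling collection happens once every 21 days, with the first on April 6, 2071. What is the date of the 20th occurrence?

May 9, 2072

The 20th occurrence is 19 intervals after the first: 19 × 21 = 399 days after April 6, 2071.
April has 30 days — 24 days to the end of April leaves 375.
May has 31 days (344 left).
June has 30 days (314 left).
July has 31 days (283 left).
August has 31 days (252 left).
September has 30 days (222 left).
October has 31 days (191 left).
November has 30 days (161 left).
December has 31 days (130 left).
January has 31 days (99 left).
February has 29 days (70 left).
March has 31 days (39 left).
April has 30 days (9 left).
9 days into May → May 9, 2072.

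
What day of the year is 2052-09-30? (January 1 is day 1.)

274

Days in months before September: 31 + 29 + 31 + 30 + 31 + 30 + 31 + 31 = 244.
Plus 30 days into September → day 274.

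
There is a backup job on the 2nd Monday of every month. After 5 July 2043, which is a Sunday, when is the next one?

July 2043 starts on a Wednesday; its first Monday is the 6th, so the 2nd Monday is the 13th — 13 July 2043.
13 July 2043 is after 5 July 2043, so that is the next one.

13 July 2043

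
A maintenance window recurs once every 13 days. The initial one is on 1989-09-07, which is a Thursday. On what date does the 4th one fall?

The 4th occurrence is 3 intervals after the first: 3 × 13 = 39 days after 1989-09-07.
September has 30 days — 23 days to the end of September leaves 16.
16 days into October → 1989-10-16.

1989-10-16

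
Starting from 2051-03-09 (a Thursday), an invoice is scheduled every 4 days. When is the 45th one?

2051-09-01

The 45th occurrence is 44 intervals after the first: 44 × 4 = 176 days after 2051-03-09.
March has 31 days — 22 days to the end of March leaves 154.
April has 30 days (124 left).
May has 31 days (93 left).
June has 30 days (63 left).
July has 31 days (32 left).
August has 31 days (1 left).
1 day into September → 2051-09-01.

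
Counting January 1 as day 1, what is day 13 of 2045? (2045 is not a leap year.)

13 January 2045

13 into January → January 13.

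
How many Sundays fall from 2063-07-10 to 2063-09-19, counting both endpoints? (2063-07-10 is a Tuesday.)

2063-07-10 is a Tuesday; the first Sunday on or after it is 2063-07-15 (5 days later).
From 2063-07-15 to 2063-09-19: 16 + 31 + 19 = 66 days (rest of July, August, September).
66 ÷ 7 = 9 full weeks with remainder 3, so 9 more Sundays after the first → 10.

10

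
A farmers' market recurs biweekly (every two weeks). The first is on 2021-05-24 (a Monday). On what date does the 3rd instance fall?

The 3rd occurrence is 2 intervals after the first: 2 × 14 = 28 days after 2021-05-24.
May has 31 days — 7 days to the end of May leaves 21.
21 days into June → 2021-06-21.

2021-06-21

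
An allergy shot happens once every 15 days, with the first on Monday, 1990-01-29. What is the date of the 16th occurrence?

The 16th occurrence is 15 intervals after the first: 15 × 15 = 225 days after 1990-01-29.
January has 31 days — 2 days to the end of January leaves 223.
February has 28 days (195 left).
March has 31 days (164 left).
April has 30 days (134 left).
May has 31 days (103 left).
June has 30 days (73 left).
July has 31 days (42 left).
August has 31 days (11 left).
11 days into September → 1990-09-11.

1990-09-11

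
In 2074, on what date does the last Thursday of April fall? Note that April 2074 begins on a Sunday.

April 2074 begins on a Sunday, so the first Thursday is April 5 (4 days later).
April 2074 has 30 days. Adding weeks: 5, 12, 19, 26 — the last one ≤ 30 is the 26th.

2074-04-26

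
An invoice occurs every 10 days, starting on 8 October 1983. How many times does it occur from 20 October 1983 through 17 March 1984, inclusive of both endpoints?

15

Occurrences land 10·i days after 8 October 1983 for i = 0, 1, 2, …
20 October 1983 is 12 days after the start; 12 ÷ 10 = 1 remainder 2; since the remainder is 2, round up to i = 2. First occurrence in the window: #3 on 28 October 1983 (2×10 = 20 days in).
17 March 1984 is 161 days after the start; 161 ÷ 10 = 16 remainder 1. Last occurrence in the window: #17 on 16 March 1984.
Occurrences #3 through #17: 15 in total.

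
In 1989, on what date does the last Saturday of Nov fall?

Nov 1989 begins on a Wednesday, so the first Saturday is Nov 4 (3 days later).
Nov 1989 has 30 days. Adding weeks: 4, 11, 18, 25 — the last one ≤ 30 is the 25th.

Nov 25, 1989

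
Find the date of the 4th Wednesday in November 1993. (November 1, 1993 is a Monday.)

November 1993 begins on a Monday, so the first Wednesday is November 3 (2 days later).
The 4th Wednesday is 3 weeks later: 3 + 21 = 24.

24 November 1993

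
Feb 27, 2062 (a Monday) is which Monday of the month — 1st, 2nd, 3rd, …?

4th

Day 27 falls in week ⌈27/7⌉ of the month.
Days 1–7 hold the 1st Monday, 8–14 the 2nd, 15–21 the 3rd, 22–28 the 4th, 29–31 the 5th.
27 is in the range for the 4th.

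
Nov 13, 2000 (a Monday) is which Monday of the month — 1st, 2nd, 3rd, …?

2nd

Day 13 falls in week ⌈13/7⌉ of the month.
Days 1–7 hold the 1st Monday, 8–14 the 2nd, 15–21 the 3rd, 22–28 the 4th, 29–31 the 5th.
13 is in the range for the 2nd.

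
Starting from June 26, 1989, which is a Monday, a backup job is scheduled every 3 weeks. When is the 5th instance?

September 18, 1989

The 5th occurrence is 4 intervals after the first: 4 × 21 = 84 days after June 26, 1989.
June has 30 days — 4 days to the end of June leaves 80.
July has 31 days (49 left).
August has 31 days (18 left).
18 days into September → September 18, 1989.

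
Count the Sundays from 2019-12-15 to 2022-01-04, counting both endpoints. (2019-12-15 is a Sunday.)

2019-12-15 is a Sunday; the first Sunday on or after it is 2019-12-15.
From 2019-12-15 to 2022-01-04: 16 + 366 + 365 + 4 = 751 days (rest of 2019, 2020, 2021, to 2022-01-04 in 2022).
751 ÷ 7 = 107 full weeks with remainder 2, so 107 more Sundays after the first → 108.

108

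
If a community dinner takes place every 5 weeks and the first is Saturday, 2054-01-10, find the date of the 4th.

2054-04-25

The 4th occurrence is 3 intervals after the first: 3 × 35 = 105 days after 2054-01-10.
January has 31 days — 21 days to the end of January leaves 84.
February has 28 days (56 left).
March has 31 days (25 left).
25 days into April → 2054-04-25.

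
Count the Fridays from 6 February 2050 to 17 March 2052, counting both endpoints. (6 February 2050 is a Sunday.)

110

6 February 2050 is a Sunday; the first Friday on or after it is 11 February 2050 (5 days later).
From 11 February 2050 to 17 March 2052: 323 + 365 + 77 = 765 days (rest of 2050, 2051, to 17 March 2052 in 2052).
765 ÷ 7 = 109 full weeks with remainder 2, so 109 more Fridays after the first → 110.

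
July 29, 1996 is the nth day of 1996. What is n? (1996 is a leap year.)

211

Days in months before July: 31 + 29 + 31 + 30 + 31 + 30 = 182.
Plus 29 days into July → day 211.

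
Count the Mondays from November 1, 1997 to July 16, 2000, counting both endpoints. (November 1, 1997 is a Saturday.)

141

November 1, 1997 is a Saturday; the first Monday on or after it is November 3, 1997 (2 days later).
From November 3, 1997 to July 16, 2000: 58 + 365 + 365 + 198 = 986 days (rest of 1997, 1998, 1999, to July 16, 2000 in 2000).
986 ÷ 7 = 140 full weeks with remainder 6, so 140 more Mondays after the first → 141.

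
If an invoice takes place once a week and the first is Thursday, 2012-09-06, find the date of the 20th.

The 20th occurrence is 19 intervals after the first: 19 × 7 = 133 days after 2012-09-06.
September has 30 days — 24 days to the end of September leaves 109.
October has 31 days (78 left).
November has 30 days (48 left).
December has 31 days (17 left).
17 days into January → 2013-01-17.

2013-01-17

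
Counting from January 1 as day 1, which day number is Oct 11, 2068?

285

Days in months before Oct: 31 + 29 + 31 + 30 + 31 + 30 + 31 + 31 + 30 = 274.
Plus 11 days into Oct → day 285.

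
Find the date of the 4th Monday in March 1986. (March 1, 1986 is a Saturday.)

1986-03-24

March 1986 begins on a Saturday, so the first Monday is March 3 (2 days later).
The 4th Monday is 3 weeks later: 3 + 21 = 24.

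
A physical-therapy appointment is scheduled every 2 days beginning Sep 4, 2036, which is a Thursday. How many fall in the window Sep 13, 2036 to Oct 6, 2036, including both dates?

Occurrences land 2·i days after Sep 4, 2036 for i = 0, 1, 2, …
Sep 13, 2036 is 9 days after the start; 9 ÷ 2 = 4 remainder 1; since the remainder is 1, round up to i = 5. First occurrence in the window: #6 on Sep 14, 2036 (5×2 = 10 days in).
Oct 6, 2036 is 32 days after the start; 32 ÷ 2 = 16 remainder 0. Last occurrence in the window: #17 on Oct 6, 2036.
Occurrences #6 through #17: 12 in total.

12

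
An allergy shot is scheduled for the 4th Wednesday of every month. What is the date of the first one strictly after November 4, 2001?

November 2001 starts on a Thursday; its first Wednesday is the 7th, so the 4th Wednesday is the 28th — November 28, 2001.
November 28, 2001 is after November 4, 2001, so that is the next one.

November 28, 2001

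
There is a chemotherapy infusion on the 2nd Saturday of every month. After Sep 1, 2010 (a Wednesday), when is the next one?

Sep 2010 starts on a Wednesday; its first Saturday is the 4th, so the 2nd Saturday is the 11th — Sep 11, 2010.
Sep 11, 2010 is after Sep 1, 2010, so that is the next one.

Sep 11, 2010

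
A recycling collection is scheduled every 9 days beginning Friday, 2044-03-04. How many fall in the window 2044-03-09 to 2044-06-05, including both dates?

10

Occurrences land 9·i days after 2044-03-04 for i = 0, 1, 2, …
2044-03-09 is 5 days after the start; 5 ÷ 9 = 0 remainder 5; since the remainder is 5, round up to i = 1. First occurrence in the window: #2 on 2044-03-13 (1×9 = 9 days in).
2044-06-05 is 93 days after the start; 93 ÷ 9 = 10 remainder 3. Last occurrence in the window: #11 on 2044-06-02.
Occurrences #2 through #11: 10 in total.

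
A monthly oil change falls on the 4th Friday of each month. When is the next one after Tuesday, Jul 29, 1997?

Aug 22, 1997

Jul 1997 starts on a Tuesday; its first Friday is the 4th, so the 4th Friday is the 25th — Jul 25, 1997.
That is not after Jul 29, 1997, so look at Aug 1997.
Aug 1997 starts on a Friday; its first Friday is the 1st, so the 4th Friday is the 22nd — Aug 22, 1997.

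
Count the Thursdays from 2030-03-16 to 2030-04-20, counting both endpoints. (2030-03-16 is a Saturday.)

5

2030-03-16 is a Saturday; the first Thursday on or after it is 2030-03-21 (5 days later).
From 2030-03-21 to 2030-04-20: 10 + 20 = 30 days (rest of March, April).
30 ÷ 7 = 4 full weeks with remainder 2, so 4 more Thursdays after the first → 5.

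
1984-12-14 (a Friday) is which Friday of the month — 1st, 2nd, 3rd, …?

2nd

Day 14 falls in week ⌈14/7⌉ of the month.
Days 1–7 hold the 1st Friday, 8–14 the 2nd, 15–21 the 3rd, 22–28 the 4th, 29–31 the 5th.
14 is in the range for the 2nd.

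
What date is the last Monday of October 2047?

October 2047 begins on a Tuesday, so the first Monday is October 7 (6 days later).
October 2047 has 31 days. Adding weeks: 7, 14, 21, 28 — the last one ≤ 31 is the 28th.

2047-10-28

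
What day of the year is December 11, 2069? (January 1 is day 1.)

Days in months before December: 31 + 28 + 31 + 30 + 31 + 30 + 31 + 31 + 30 + 31 + 30 = 334.
Plus 11 days into December → day 345.

345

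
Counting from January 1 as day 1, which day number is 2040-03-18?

Days in months before March: 31 + 29 = 60.
Plus 18 days into March → day 78.

78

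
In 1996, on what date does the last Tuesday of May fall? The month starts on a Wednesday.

May 1996 begins on a Wednesday, so the first Tuesday is May 7 (6 days later).
May 1996 has 31 days. Adding weeks: 7, 14, 21, 28 — the last one ≤ 31 is the 28th.

May 28, 1996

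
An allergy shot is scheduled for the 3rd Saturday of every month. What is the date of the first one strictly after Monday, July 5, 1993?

July 17, 1993

July 1993 starts on a Thursday; its first Saturday is the 3rd, so the 3rd Saturday is the 17th — July 17, 1993.
July 17, 1993 is after July 5, 1993, so that is the next one.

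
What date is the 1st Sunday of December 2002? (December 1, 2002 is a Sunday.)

2002-12-01

December 2002 begins on a Sunday, so the first Sunday is December 1.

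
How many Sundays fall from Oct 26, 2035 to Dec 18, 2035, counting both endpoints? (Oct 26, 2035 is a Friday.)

Oct 26, 2035 is a Friday; the first Sunday on or after it is Oct 28, 2035 (2 days later).
From Oct 28, 2035 to Dec 18, 2035: 3 + 30 + 18 = 51 days (rest of Oct, Nov, Dec).
51 ÷ 7 = 7 full weeks with remainder 2, so 7 more Sundays after the first → 8.

8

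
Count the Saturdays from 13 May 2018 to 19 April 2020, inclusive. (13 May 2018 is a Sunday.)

101

13 May 2018 is a Sunday; the first Saturday on or after it is 19 May 2018 (6 days later).
From 19 May 2018 to 19 April 2020: 226 + 365 + 110 = 701 days (rest of 2018, 2019, to 19 April 2020 in 2020).
701 ÷ 7 = 100 full weeks with remainder 1, so 100 more Saturdays after the first → 101.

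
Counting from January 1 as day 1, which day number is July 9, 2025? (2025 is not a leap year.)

190

Days in months before July: 31 + 28 + 31 + 30 + 31 + 30 = 181.
Plus 9 days into July → day 190.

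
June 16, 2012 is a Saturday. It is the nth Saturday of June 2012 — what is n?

3rd

Day 16 falls in week ⌈16/7⌉ of the month.
Days 1–7 hold the 1st Saturday, 8–14 the 2nd, 15–21 the 3rd, 22–28 the 4th, 29–31 the 5th.
16 is in the range for the 3rd.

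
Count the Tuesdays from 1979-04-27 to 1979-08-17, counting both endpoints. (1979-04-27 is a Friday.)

16

1979-04-27 is a Friday; the first Tuesday on or after it is 1979-05-01 (4 days later).
From 1979-05-01 to 1979-08-17: 30 + 30 + 31 + 17 = 108 days (rest of May, June, July, August).
108 ÷ 7 = 15 full weeks with remainder 3, so 15 more Tuesdays after the first → 16.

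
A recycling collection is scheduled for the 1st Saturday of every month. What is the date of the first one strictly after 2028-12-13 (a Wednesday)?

December 2028 starts on a Friday, so its 1st Saturday is 2028-12-02 (1 day in).
That is not after 2028-12-13, so look at January 2029.
January 2029 starts on a Monday, so its 1st Saturday is 2029-01-06 (5 days in).

2029-01-06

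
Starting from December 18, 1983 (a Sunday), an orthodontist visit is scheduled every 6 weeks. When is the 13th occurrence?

May 5, 1985

The 13th occurrence is 12 intervals after the first: 12 × 42 = 504 days after December 18, 1983.
December has 31 days — 13 days to the end of December leaves 491.
1984 has 366 days (125 left).
January has 31 days (94 left).
February has 28 days (66 left).
March has 31 days (35 left).
April has 30 days (5 left).
5 days into May → May 5, 1985.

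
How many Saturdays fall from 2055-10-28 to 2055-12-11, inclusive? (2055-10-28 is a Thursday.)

7

2055-10-28 is a Thursday; the first Saturday on or after it is 2055-10-30 (2 days later).
From 2055-10-30 to 2055-12-11: 1 + 30 + 11 = 42 days (rest of October, November, December).
42 ÷ 7 = 6 full weeks with remainder 0, so 6 more Saturdays after the first → 7.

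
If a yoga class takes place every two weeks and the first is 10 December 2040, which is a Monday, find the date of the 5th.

The 5th occurrence is 4 intervals after the first: 4 × 14 = 56 days after 10 December 2040.
December has 31 days — 21 days to the end of December leaves 35.
January has 31 days (4 left).
4 days into February → 4 February 2041.

4 February 2041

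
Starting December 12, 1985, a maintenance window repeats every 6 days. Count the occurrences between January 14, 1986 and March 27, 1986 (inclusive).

12

Occurrences land 6·i days after December 12, 1985 for i = 0, 1, 2, …
January 14, 1986 is 33 days after the start; 33 ÷ 6 = 5 remainder 3; since the remainder is 3, round up to i = 6. First occurrence in the window: #7 on January 17, 1986 (6×6 = 36 days in).
March 27, 1986 is 105 days after the start; 105 ÷ 6 = 17 remainder 3. Last occurrence in the window: #18 on March 24, 1986.
Occurrences #7 through #18: 12 in total.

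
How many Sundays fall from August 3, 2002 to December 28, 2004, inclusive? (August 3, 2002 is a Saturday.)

August 3, 2002 is a Saturday; the first Sunday on or after it is August 4, 2002 (1 day later).
From August 4, 2002 to December 28, 2004: 149 + 365 + 363 = 877 days (rest of 2002, 2003, to December 28, 2004 in 2004).
877 ÷ 7 = 125 full weeks with remainder 2, so 125 more Sundays after the first → 126.

126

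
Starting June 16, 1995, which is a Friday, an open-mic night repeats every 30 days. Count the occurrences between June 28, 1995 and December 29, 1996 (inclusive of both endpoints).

18

Occurrences land 30·i days after June 16, 1995 for i = 0, 1, 2, …
June 28, 1995 is 12 days after the start; 12 ÷ 30 = 0 remainder 12; since the remainder is 12, round up to i = 1. First occurrence in the window: #2 on July 16, 1995 (1×30 = 30 days in).
December 29, 1996 is 562 days after the start; 562 ÷ 30 = 18 remainder 22. Last occurrence in the window: #19 on December 7, 1996.
Occurrences #2 through #19: 18 in total.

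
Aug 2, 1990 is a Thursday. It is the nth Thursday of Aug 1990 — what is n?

Day 2 falls in week ⌈2/7⌉ of the month.
Days 1–7 hold the 1st Thursday, 8–14 the 2nd, 15–21 the 3rd, 22–28 the 4th, 29–31 the 5th.
2 is in the range for the 1st.

1st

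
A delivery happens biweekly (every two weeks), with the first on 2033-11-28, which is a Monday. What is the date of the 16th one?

2034-06-26

The 16th occurrence is 15 intervals after the first: 15 × 14 = 210 days after 2033-11-28.
November has 30 days — 2 days to the end of November leaves 208.
December has 31 days (177 left).
January has 31 days (146 left).
February has 28 days (118 left).
March has 31 days (87 left).
April has 30 days (57 left).
May has 31 days (26 left).
26 days into June → 2034-06-26.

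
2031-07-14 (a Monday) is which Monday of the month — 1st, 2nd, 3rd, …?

Day 14 falls in week ⌈14/7⌉ of the month.
Days 1–7 hold the 1st Monday, 8–14 the 2nd, 15–21 the 3rd, 22–28 the 4th, 29–31 the 5th.
14 is in the range for the 2nd.

2nd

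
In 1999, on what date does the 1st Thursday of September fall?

1999-09-02

The first Thursday of September 1999 is September 2.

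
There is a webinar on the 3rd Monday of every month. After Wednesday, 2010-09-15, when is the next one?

2010-09-20

September 2010 starts on a Wednesday; its first Monday is the 6th, so the 3rd Monday is the 20th — 2010-09-20.
2010-09-20 is after 2010-09-15, so that is the next one.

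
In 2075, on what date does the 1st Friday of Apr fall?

Apr 5, 2075

The first Friday of Apr 2075 is Apr 5.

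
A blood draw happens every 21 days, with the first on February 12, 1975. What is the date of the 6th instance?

May 28, 1975

The 6th occurrence is 5 intervals after the first: 5 × 21 = 105 days after February 12, 1975.
February has 28 days — 16 days to the end of February leaves 89.
March has 31 days (58 left).
April has 30 days (28 left).
28 days into May → May 28, 1975.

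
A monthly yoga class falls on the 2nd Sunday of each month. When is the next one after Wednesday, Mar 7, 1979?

Mar 1979 starts on a Thursday; its first Sunday is the 4th, so the 2nd Sunday is the 11th — Mar 11, 1979.
Mar 11, 1979 is after Mar 7, 1979, so that is the next one.

Mar 11, 1979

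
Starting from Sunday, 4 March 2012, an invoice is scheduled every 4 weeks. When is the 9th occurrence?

14 October 2012

The 9th occurrence is 8 intervals after the first: 8 × 28 = 224 days after 4 March 2012.
March has 31 days — 27 days to the end of March leaves 197.
April has 30 days (167 left).
May has 31 days (136 left).
June has 30 days (106 left).
July has 31 days (75 left).
August has 31 days (44 left).
September has 30 days (14 left).
14 days into October → 14 October 2012.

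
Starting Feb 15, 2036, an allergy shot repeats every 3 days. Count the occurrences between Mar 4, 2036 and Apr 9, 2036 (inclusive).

13

Occurrences land 3·i days after Feb 15, 2036 for i = 0, 1, 2, …
Mar 4, 2036 is 18 days after the start; 18 ÷ 3 = 6 remainder 0. First occurrence in the window: #7 on Mar 4, 2036 (6×3 = 18 days in).
Apr 9, 2036 is 54 days after the start; 54 ÷ 3 = 18 remainder 0. Last occurrence in the window: #19 on Apr 9, 2036.
Occurrences #7 through #19: 13 in total.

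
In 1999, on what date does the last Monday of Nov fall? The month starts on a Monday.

Nov 1999 begins on a Monday, so the first Monday is Nov 1.
Nov 1999 has 30 days. Adding weeks: 1, 8, 15, 22, 29 — the last one ≤ 30 is the 29th.

Nov 29, 1999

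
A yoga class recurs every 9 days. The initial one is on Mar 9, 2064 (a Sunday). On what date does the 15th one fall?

Jul 13, 2064

The 15th occurrence is 14 intervals after the first: 14 × 9 = 126 days after Mar 9, 2064.
Mar has 31 days — 22 days to the end of Mar leaves 104.
Apr has 30 days (74 left).
May has 31 days (43 left).
Jun has 30 days (13 left).
13 days into Jul → Jul 13, 2064.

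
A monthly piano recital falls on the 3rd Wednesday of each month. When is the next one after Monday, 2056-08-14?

August 2056 starts on a Tuesday; its first Wednesday is the 2nd, so the 3rd Wednesday is the 16th — 2056-08-16.
2056-08-16 is after 2056-08-14, so that is the next one.

2056-08-16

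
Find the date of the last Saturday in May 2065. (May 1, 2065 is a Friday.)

2065-05-30

May 2065 begins on a Friday, so the first Saturday is May 2 (1 day later).
May 2065 has 31 days. Adding weeks: 2, 9, 16, 23, 30 — the last one ≤ 31 is the 30th.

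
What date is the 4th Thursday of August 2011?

25 August 2011

The first Thursday of August 2011 is August 4.
The 4th Thursday is 3 weeks later: 4 + 21 = 25.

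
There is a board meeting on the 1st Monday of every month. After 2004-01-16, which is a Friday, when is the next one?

January 2004 starts on a Thursday, so its 1st Monday is 2004-01-05 (4 days in).
That is not after 2004-01-16, so look at February 2004.
February 2004 starts on a Sunday, so its 1st Monday is 2004-02-02 (1 day in).

2004-02-02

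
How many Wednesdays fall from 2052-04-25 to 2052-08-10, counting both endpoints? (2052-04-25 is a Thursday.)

2052-04-25 is a Thursday; the first Wednesday on or after it is 2052-05-01 (6 days later).
From 2052-05-01 to 2052-08-10: 30 + 30 + 31 + 10 = 101 days (rest of May, June, July, August).
101 ÷ 7 = 14 full weeks with remainder 3, so 14 more Wednesdays after the first → 15.

15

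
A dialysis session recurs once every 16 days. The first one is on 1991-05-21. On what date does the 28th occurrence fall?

The 28th occurrence is 27 intervals after the first: 27 × 16 = 432 days after 1991-05-21.
May has 31 days — 10 days to the end of May leaves 422.
From end of May to end of 1991 is 214 days (208 left).
January has 31 days (177 left).
February has 29 days (148 left).
March has 31 days (117 left).
April has 30 days (87 left).
May has 31 days (56 left).
June has 30 days (26 left).
26 days into July → 1992-07-26.

1992-07-26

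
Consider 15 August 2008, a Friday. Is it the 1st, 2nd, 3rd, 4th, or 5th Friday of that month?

Day 15 falls in week ⌈15/7⌉ of the month.
Days 1–7 hold the 1st Friday, 8–14 the 2nd, 15–21 the 3rd, 22–28 the 4th, 29–31 the 5th.
15 is in the range for the 3rd.

3rd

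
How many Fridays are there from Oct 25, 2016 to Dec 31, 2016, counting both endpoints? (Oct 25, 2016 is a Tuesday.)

10

Oct 25, 2016 is a Tuesday; the first Friday on or after it is Oct 28, 2016 (3 days later).
From Oct 28, 2016 to Dec 31, 2016: 3 + 30 + 31 = 64 days (rest of Oct, Nov, Dec).
64 ÷ 7 = 9 full weeks with remainder 1, so 9 more Fridays after the first → 10.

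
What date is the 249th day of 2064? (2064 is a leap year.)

January has 31 days (249 − 31 = 218 remain).
February has 29 days (218 − 29 = 189 remain).
March has 31 days (189 − 31 = 158 remain).
April has 30 days (158 − 30 = 128 remain).
May has 31 days (128 − 31 = 97 remain).
June has 30 days (97 − 30 = 67 remain).
July has 31 days (67 − 31 = 36 remain).
August has 31 days (36 − 31 = 5 remain).
5 into September → September 5.

September 5, 2064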